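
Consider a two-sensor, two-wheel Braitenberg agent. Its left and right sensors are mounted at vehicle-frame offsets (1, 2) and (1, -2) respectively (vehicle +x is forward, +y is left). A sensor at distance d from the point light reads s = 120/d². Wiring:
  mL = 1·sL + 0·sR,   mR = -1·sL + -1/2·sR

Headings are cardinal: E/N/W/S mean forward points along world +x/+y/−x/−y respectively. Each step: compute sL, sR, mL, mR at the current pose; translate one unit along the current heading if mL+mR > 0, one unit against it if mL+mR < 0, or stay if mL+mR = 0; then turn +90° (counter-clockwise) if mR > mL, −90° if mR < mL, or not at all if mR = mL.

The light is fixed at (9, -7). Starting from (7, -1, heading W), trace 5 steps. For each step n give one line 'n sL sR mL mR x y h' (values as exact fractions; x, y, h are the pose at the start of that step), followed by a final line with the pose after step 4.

n=0: pose=(7,-1,W); sL=24/5, sR=120/73; mL=24/5, mR=-2052/365; mL+mR=-60/73 → advance -1; mR−mL=-3804/365 → turn -1·90°
n=1: pose=(8,-1,N); sL=60/29, sR=12/5; mL=60/29, mR=-474/145; mL+mR=-6/5 → advance -1; mR−mL=-774/145 → turn -1·90°
n=2: pose=(8,-2,E); sL=120/49, sR=40/3; mL=120/49, mR=-1340/147; mL+mR=-20/3 → advance -1; mR−mL=-1700/147 → turn -1·90°
n=3: pose=(7,-2,S); sL=15/2, sR=15/4; mL=15/2, mR=-75/8; mL+mR=-15/8 → advance -1; mR−mL=-135/8 → turn -1·90°
n=4: pose=(7,-1,W); sL=24/5, sR=120/73; mL=24/5, mR=-2052/365; mL+mR=-60/73 → advance -1; mR−mL=-3804/365 → turn -1·90°

0 24/5 120/73 24/5 -2052/365 7 -1 W
1 60/29 12/5 60/29 -474/145 8 -1 N
2 120/49 40/3 120/49 -1340/147 8 -2 E
3 15/2 15/4 15/2 -75/8 7 -2 S
4 24/5 120/73 24/5 -2052/365 7 -1 W
final 8 -1 N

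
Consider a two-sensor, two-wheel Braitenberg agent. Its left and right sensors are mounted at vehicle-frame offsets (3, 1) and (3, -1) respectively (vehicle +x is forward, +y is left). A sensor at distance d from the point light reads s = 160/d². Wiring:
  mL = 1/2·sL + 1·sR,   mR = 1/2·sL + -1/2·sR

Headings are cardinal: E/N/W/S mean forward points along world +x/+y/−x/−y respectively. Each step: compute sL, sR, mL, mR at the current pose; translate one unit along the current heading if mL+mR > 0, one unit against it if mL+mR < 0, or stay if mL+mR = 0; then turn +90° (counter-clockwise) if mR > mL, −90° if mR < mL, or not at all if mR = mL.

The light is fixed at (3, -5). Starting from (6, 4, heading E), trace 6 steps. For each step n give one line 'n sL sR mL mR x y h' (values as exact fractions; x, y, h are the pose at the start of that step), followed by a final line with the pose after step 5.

0 20/17 8/5 186/85 -18/85 6 4 E
1 160/61 32/9 2672/549 -256/549 7 4 S
2 16/5 80/41 728/205 128/205 7 3 W
3 32/25 160/137 6192/3425 192/3425 6 3 N
4 20/17 8/5 186/85 -18/85 6 4 E
5 160/61 32/9 2672/549 -256/549 7 4 S
final 7 3 W

n=0: pose=(6,4,E); sL=20/17, sR=8/5; mL=186/85, mR=-18/85; mL+mR=168/85 → advance +1; mR−mL=-12/5 → turn -1·90°
n=1: pose=(7,4,S); sL=160/61, sR=32/9; mL=2672/549, mR=-256/549; mL+mR=2416/549 → advance +1; mR−mL=-16/3 → turn -1·90°
n=2: pose=(7,3,W); sL=16/5, sR=80/41; mL=728/205, mR=128/205; mL+mR=856/205 → advance +1; mR−mL=-120/41 → turn -1·90°
n=3: pose=(6,3,N); sL=32/25, sR=160/137; mL=6192/3425, mR=192/3425; mL+mR=6384/3425 → advance +1; mR−mL=-240/137 → turn -1·90°
n=4: pose=(6,4,E); sL=20/17, sR=8/5; mL=186/85, mR=-18/85; mL+mR=168/85 → advance +1; mR−mL=-12/5 → turn -1·90°
n=5: pose=(7,4,S); sL=160/61, sR=32/9; mL=2672/549, mR=-256/549; mL+mR=2416/549 → advance +1; mR−mL=-16/3 → turn -1·90°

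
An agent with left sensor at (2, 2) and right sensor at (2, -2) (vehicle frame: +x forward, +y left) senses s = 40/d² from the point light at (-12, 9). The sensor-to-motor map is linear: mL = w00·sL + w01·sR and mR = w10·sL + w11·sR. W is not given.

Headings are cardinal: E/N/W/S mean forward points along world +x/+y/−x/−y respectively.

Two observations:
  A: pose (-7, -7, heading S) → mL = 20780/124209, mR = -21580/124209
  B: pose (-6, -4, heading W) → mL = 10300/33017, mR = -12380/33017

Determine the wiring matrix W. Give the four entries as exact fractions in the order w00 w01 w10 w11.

1 1/2 -1/2 -1

obs A: pose=(-7,-7,S) → sL=40/373, sR=40/333, mL=20780/124209, mR=-21580/124209
obs B: pose=(-6,-4,W) → sL=40/241, sR=40/137, mL=10300/33017, mR=-12380/33017
sensor matrix S = [[40/373, 40/333], [40/241, 40/137]]; det S = 46643200/4101008553
solve [mL_A; mL_B] = S·[w00; w01] and [mR_A; mR_B] = S·[w10; w11]:
  w00 = 1, w01 = 1/2, w10 = -1/2, w11 = -1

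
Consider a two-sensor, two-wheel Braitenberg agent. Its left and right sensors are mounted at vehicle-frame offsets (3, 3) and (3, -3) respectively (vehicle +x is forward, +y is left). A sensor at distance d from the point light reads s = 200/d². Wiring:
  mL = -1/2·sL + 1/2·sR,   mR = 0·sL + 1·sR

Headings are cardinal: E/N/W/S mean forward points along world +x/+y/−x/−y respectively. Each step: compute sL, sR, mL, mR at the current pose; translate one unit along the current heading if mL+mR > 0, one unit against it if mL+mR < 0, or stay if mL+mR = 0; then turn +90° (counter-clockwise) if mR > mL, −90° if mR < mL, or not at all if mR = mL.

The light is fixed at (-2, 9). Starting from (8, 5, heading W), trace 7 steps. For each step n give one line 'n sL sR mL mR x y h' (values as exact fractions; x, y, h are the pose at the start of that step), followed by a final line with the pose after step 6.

0 100/49 4 48/49 4 8 5 W
1 200/193 40/17 2160/3281 40/17 7 5 S
2 50/37 25/26 -375/1924 25/26 7 4 E
3 200/53 200/173 -12000/9169 200/173 8 4 N
4 20/13 100/29 360/377 100/29 8 3 W
5 8/9 200/117 16/39 200/117 7 3 S
6 5/4 50/61 -105/488 50/61 7 2 E
final 8 2 N

n=0: pose=(8,5,W); sL=100/49, sR=4; mL=48/49, mR=4; mL+mR=244/49 → advance +1; mR−mL=148/49 → turn +1·90°
n=1: pose=(7,5,S); sL=200/193, sR=40/17; mL=2160/3281, mR=40/17; mL+mR=9880/3281 → advance +1; mR−mL=5560/3281 → turn +1·90°
n=2: pose=(7,4,E); sL=50/37, sR=25/26; mL=-375/1924, mR=25/26; mL+mR=1475/1924 → advance +1; mR−mL=2225/1924 → turn +1·90°
n=3: pose=(8,4,N); sL=200/53, sR=200/173; mL=-12000/9169, mR=200/173; mL+mR=-1400/9169 → advance -1; mR−mL=22600/9169 → turn +1·90°
n=4: pose=(8,3,W); sL=20/13, sR=100/29; mL=360/377, mR=100/29; mL+mR=1660/377 → advance +1; mR−mL=940/377 → turn +1·90°
n=5: pose=(7,3,S); sL=8/9, sR=200/117; mL=16/39, mR=200/117; mL+mR=248/117 → advance +1; mR−mL=152/117 → turn +1·90°
n=6: pose=(7,2,E); sL=5/4, sR=50/61; mL=-105/488, mR=50/61; mL+mR=295/488 → advance +1; mR−mL=505/488 → turn +1·90°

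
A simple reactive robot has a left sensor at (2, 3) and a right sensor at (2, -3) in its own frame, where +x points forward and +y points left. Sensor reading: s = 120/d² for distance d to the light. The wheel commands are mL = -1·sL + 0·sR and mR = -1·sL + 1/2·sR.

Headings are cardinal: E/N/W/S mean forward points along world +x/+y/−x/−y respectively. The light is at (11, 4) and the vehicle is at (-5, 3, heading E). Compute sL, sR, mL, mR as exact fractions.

left sensor world pos  = (-3, 6); dL² = 200
right sensor world pos = (-3, 0); dR² = 212
sL = 120/200 = 3/5
sR = 120/212 = 30/53
mL = -1·sL + 0·sR = -3/5
mR = -1·sL + 1/2·sR = -84/265

3/5 30/53 -3/5 -84/265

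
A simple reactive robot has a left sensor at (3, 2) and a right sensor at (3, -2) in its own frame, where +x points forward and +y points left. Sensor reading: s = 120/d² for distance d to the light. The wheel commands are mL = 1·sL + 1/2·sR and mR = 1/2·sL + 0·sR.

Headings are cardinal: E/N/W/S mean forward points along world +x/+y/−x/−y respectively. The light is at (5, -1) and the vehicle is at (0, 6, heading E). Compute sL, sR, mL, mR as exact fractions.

24/17 120/29 1716/493 12/17

left sensor world pos  = (3, 8); dL² = 85
right sensor world pos = (3, 4); dR² = 29
sL = 120/85 = 24/17
sR = 120/29 = 120/29
mL = 1·sL + 1/2·sR = 1716/493
mR = 1/2·sL + 0·sR = 12/17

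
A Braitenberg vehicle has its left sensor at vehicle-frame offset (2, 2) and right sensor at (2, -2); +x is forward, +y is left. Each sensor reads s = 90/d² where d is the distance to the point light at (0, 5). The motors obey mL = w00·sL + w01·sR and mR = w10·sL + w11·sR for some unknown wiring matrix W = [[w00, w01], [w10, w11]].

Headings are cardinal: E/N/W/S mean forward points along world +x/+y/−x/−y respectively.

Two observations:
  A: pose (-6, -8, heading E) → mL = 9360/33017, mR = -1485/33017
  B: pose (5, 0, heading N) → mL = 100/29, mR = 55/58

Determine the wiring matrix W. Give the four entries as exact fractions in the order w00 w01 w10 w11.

obs A: pose=(-6,-8,E) → sL=90/137, sR=90/241, mL=9360/33017, mR=-1485/33017
obs B: pose=(5,0,N) → sL=5, sR=45/29, mL=100/29, mR=55/58
sensor matrix S = [[90/137, 90/241], [5, 45/29]]; det S = -811800/957493
solve [mL_A; mL_B] = S·[w00; w01] and [mR_A; mR_B] = S·[w10; w11]:
  w00 = 1, w01 = -1, w10 = 1/2, w11 = -1

1 -1 1/2 -1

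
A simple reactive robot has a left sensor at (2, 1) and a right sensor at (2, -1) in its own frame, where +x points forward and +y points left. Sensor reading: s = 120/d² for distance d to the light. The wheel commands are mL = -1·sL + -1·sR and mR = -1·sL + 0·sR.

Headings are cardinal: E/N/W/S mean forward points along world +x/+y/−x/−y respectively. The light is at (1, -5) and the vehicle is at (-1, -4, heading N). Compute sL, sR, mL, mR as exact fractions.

left sensor world pos  = (-2, -2); dL² = 18
right sensor world pos = (0, -2); dR² = 10
sL = 120/18 = 20/3
sR = 120/10 = 12
mL = -1·sL + -1·sR = -56/3
mR = -1·sL + 0·sR = -20/3

20/3 12 -56/3 -20/3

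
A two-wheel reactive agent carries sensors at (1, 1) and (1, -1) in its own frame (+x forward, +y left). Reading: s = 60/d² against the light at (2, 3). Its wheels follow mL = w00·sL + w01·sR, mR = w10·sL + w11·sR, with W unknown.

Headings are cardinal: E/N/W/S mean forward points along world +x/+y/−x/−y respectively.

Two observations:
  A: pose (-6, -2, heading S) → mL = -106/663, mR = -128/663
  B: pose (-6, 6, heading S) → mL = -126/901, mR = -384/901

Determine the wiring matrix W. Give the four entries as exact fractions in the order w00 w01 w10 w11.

obs A: pose=(-6,-2,S) → sL=12/17, sR=20/39, mL=-106/663, mR=-128/663
obs B: pose=(-6,6,S) → sL=60/53, sR=12/17, mL=-126/901, mR=-384/901
sensor matrix S = [[12/17, 20/39], [60/53, 12/17]]; det S = -16384/199121
solve [mL_A; mL_B] = S·[w00; w01] and [mR_A; mR_B] = S·[w10; w11]:
  w00 = 1/2, w01 = -1, w10 = -1, w11 = 1

1/2 -1 -1 1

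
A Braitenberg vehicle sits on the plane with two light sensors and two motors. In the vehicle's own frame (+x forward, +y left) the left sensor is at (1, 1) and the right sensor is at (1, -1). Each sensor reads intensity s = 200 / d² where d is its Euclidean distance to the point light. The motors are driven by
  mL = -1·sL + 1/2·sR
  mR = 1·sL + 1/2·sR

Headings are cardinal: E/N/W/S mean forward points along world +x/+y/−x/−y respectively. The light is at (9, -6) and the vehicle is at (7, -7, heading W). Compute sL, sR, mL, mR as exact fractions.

200/13 200/9 -500/117 3100/117

left sensor world pos  = (6, -8); dL² = 13
right sensor world pos = (6, -6); dR² = 9
sL = 200/13 = 200/13
sR = 200/9 = 200/9
mL = -1·sL + 1/2·sR = -500/117
mR = 1·sL + 1/2·sR = 3100/117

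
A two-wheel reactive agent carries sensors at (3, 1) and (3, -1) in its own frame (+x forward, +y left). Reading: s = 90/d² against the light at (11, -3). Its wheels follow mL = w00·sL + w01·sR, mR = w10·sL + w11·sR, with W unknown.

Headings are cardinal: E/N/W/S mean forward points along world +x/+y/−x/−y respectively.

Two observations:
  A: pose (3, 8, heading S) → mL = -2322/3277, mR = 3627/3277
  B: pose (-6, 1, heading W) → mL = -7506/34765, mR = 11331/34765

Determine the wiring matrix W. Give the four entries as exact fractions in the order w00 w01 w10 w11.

-1/2 -1/2 1 1/2

obs A: pose=(3,8,S) → sL=90/113, sR=18/29, mL=-2322/3277, mR=3627/3277
obs B: pose=(-6,1,W) → sL=90/409, sR=18/85, mL=-7506/34765, mR=11331/34765
sensor matrix S = [[90/113, 18/29], [90/409, 18/85]]; det S = 730944/22784981
solve [mL_A; mL_B] = S·[w00; w01] and [mR_A; mR_B] = S·[w10; w11]:
  w00 = -1/2, w01 = -1/2, w10 = 1, w11 = 1/2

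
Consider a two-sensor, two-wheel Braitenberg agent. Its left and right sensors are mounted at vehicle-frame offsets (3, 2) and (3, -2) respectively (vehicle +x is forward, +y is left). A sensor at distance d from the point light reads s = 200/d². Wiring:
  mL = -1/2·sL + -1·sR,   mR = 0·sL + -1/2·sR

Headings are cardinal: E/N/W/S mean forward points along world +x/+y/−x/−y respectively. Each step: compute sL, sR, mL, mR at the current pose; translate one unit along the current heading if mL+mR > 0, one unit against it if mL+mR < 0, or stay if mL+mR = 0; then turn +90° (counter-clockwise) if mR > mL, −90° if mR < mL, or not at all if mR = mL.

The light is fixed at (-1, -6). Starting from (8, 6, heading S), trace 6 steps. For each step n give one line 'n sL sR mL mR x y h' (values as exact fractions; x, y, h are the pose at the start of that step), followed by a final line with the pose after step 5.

0 100/101 20/13 -2670/1313 -10/13 8 6 S
1 200/369 40/53 -20060/19557 -20/53 8 7 E
2 50/73 50/89 -5875/6497 -25/89 7 7 N
3 8/5 200/221 -1884/1105 -100/221 7 6 W
4 100/101 20/13 -2670/1313 -10/13 8 6 S
5 200/369 40/53 -20060/19557 -20/53 8 7 E
final 7 7 N

n=0: pose=(8,6,S); sL=100/101, sR=20/13; mL=-2670/1313, mR=-10/13; mL+mR=-3680/1313 → advance -1; mR−mL=1660/1313 → turn +1·90°
n=1: pose=(8,7,E); sL=200/369, sR=40/53; mL=-20060/19557, mR=-20/53; mL+mR=-27440/19557 → advance -1; mR−mL=12680/19557 → turn +1·90°
n=2: pose=(7,7,N); sL=50/73, sR=50/89; mL=-5875/6497, mR=-25/89; mL+mR=-7700/6497 → advance -1; mR−mL=4050/6497 → turn +1·90°
n=3: pose=(7,6,W); sL=8/5, sR=200/221; mL=-1884/1105, mR=-100/221; mL+mR=-2384/1105 → advance -1; mR−mL=1384/1105 → turn +1·90°
n=4: pose=(8,6,S); sL=100/101, sR=20/13; mL=-2670/1313, mR=-10/13; mL+mR=-3680/1313 → advance -1; mR−mL=1660/1313 → turn +1·90°
n=5: pose=(8,7,E); sL=200/369, sR=40/53; mL=-20060/19557, mR=-20/53; mL+mR=-27440/19557 → advance -1; mR−mL=12680/19557 → turn +1·90°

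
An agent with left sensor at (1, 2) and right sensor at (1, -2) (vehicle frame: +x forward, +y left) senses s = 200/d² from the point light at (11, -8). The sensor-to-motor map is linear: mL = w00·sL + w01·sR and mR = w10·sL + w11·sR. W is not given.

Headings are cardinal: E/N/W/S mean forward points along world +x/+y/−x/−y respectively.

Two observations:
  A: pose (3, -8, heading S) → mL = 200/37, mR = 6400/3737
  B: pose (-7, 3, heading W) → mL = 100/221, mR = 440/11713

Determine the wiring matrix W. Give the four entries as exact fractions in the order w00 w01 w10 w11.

1 0 1/2 -1/2

obs A: pose=(3,-8,S) → sL=200/37, sR=200/101, mL=200/37, mR=6400/3737
obs B: pose=(-7,3,W) → sL=100/221, sR=20/53, mL=100/221, mR=440/11713
sensor matrix S = [[200/37, 200/101], [100/221, 20/53]]; det S = 50064000/43771481
solve [mL_A; mL_B] = S·[w00; w01] and [mR_A; mR_B] = S·[w10; w11]:
  w00 = 1, w01 = 0, w10 = 1/2, w11 = -1/2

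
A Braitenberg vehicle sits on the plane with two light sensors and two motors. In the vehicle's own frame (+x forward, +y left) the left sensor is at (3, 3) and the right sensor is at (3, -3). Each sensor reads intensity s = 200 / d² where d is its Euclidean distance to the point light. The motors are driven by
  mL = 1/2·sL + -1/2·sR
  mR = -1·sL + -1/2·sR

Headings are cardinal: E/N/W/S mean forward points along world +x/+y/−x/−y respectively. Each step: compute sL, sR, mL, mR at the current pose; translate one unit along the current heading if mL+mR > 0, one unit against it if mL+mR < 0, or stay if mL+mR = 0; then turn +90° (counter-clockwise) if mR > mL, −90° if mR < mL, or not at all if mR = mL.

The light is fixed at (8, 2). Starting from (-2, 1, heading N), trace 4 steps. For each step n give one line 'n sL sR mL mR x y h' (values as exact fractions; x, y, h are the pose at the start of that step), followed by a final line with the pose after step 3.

0 200/173 200/53 -12000/9169 -27900/9169 -2 1 N
1 4 100/37 24/37 -198/37 -2 0 E
2 200/89 200/221 13200/19669 -53100/19669 -3 0 S
3 50/53 1 -3/106 -153/106 -3 1 W
final -2 1 N

n=0: pose=(-2,1,N); sL=200/173, sR=200/53; mL=-12000/9169, mR=-27900/9169; mL+mR=-39900/9169 → advance -1; mR−mL=-300/173 → turn -1·90°
n=1: pose=(-2,0,E); sL=4, sR=100/37; mL=24/37, mR=-198/37; mL+mR=-174/37 → advance -1; mR−mL=-6 → turn -1·90°
n=2: pose=(-3,0,S); sL=200/89, sR=200/221; mL=13200/19669, mR=-53100/19669; mL+mR=-39900/19669 → advance -1; mR−mL=-300/89 → turn -1·90°
n=3: pose=(-3,1,W); sL=50/53, sR=1; mL=-3/106, mR=-153/106; mL+mR=-78/53 → advance -1; mR−mL=-75/53 → turn -1·90°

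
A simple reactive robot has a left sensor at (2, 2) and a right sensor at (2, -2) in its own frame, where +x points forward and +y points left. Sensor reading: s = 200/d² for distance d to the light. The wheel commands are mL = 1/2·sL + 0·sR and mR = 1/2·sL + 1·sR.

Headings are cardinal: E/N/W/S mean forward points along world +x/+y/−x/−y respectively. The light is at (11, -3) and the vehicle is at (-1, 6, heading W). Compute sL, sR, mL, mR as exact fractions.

40/49 200/317 20/49 16140/15533

left sensor world pos  = (-3, 4); dL² = 245
right sensor world pos = (-3, 8); dR² = 317
sL = 200/245 = 40/49
sR = 200/317 = 200/317
mL = 1/2·sL + 0·sR = 20/49
mR = 1/2·sL + 1·sR = 16140/15533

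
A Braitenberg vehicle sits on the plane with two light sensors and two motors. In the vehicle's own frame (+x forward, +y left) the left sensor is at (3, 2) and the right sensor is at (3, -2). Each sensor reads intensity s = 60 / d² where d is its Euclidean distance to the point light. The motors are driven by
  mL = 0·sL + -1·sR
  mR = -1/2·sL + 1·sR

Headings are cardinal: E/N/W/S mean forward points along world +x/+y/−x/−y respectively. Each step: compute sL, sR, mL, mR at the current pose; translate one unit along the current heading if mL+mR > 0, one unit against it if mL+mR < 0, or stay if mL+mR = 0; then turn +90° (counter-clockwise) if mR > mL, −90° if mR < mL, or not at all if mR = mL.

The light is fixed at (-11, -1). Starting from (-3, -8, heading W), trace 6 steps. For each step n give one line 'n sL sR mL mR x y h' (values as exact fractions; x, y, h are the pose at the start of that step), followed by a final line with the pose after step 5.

0 30/53 6/5 -6/5 243/265 -3 -8 W
1 60/221 60/149 -60/149 8790/32929 -2 -8 S
2 3/8 15/52 -15/52 21/208 -2 -7 E
3 4/3 60/109 -60/109 -38/327 -3 -7 N
4 30/53 6/5 -6/5 243/265 -3 -8 W
5 60/221 60/149 -60/149 8790/32929 -2 -8 S
final -2 -7 E

n=0: pose=(-3,-8,W); sL=30/53, sR=6/5; mL=-6/5, mR=243/265; mL+mR=-15/53 → advance -1; mR−mL=561/265 → turn +1·90°
n=1: pose=(-2,-8,S); sL=60/221, sR=60/149; mL=-60/149, mR=8790/32929; mL+mR=-30/221 → advance -1; mR−mL=22050/32929 → turn +1·90°
n=2: pose=(-2,-7,E); sL=3/8, sR=15/52; mL=-15/52, mR=21/208; mL+mR=-3/16 → advance -1; mR−mL=81/208 → turn +1·90°
n=3: pose=(-3,-7,N); sL=4/3, sR=60/109; mL=-60/109, mR=-38/327; mL+mR=-2/3 → advance -1; mR−mL=142/327 → turn +1·90°
n=4: pose=(-3,-8,W); sL=30/53, sR=6/5; mL=-6/5, mR=243/265; mL+mR=-15/53 → advance -1; mR−mL=561/265 → turn +1·90°
n=5: pose=(-2,-8,S); sL=60/221, sR=60/149; mL=-60/149, mR=8790/32929; mL+mR=-30/221 → advance -1; mR−mL=22050/32929 → turn +1·90°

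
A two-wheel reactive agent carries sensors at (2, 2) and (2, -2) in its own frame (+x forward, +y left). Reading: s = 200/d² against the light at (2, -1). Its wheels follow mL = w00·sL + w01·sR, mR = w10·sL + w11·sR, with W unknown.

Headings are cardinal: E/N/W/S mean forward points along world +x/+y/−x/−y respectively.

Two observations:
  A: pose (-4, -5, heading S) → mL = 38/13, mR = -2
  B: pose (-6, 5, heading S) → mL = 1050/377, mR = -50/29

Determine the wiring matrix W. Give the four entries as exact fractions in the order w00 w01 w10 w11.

1/2 1/2 0 -1

obs A: pose=(-4,-5,S) → sL=50/13, sR=2, mL=38/13, mR=-2
obs B: pose=(-6,5,S) → sL=50/13, sR=50/29, mL=1050/377, mR=-50/29
sensor matrix S = [[50/13, 2], [50/13, 50/29]]; det S = -400/377
solve [mL_A; mL_B] = S·[w00; w01] and [mR_A; mR_B] = S·[w10; w11]:
  w00 = 1/2, w01 = 1/2, w10 = 0, w11 = -1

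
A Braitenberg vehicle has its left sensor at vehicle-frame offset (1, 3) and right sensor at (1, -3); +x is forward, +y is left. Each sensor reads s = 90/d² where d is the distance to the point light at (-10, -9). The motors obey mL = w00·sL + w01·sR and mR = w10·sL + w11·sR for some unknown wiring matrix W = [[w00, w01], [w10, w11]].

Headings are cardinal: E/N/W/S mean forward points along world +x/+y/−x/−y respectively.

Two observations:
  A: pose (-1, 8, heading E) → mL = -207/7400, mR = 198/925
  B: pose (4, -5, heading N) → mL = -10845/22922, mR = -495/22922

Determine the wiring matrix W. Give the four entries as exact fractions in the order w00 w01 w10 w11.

-1 1/2 -1/2 1

obs A: pose=(-1,8,E) → sL=9/50, sR=45/148, mL=-207/7400, mR=198/925
obs B: pose=(4,-5,N) → sL=45/73, sR=45/157, mL=-10845/22922, mR=-495/22922
sensor matrix S = [[9/50, 45/148], [45/73, 45/157]]; det S = -1152063/8481140
solve [mL_A; mL_B] = S·[w00; w01] and [mR_A; mR_B] = S·[w10; w11]:
  w00 = -1, w01 = 1/2, w10 = -1/2, w11 = 1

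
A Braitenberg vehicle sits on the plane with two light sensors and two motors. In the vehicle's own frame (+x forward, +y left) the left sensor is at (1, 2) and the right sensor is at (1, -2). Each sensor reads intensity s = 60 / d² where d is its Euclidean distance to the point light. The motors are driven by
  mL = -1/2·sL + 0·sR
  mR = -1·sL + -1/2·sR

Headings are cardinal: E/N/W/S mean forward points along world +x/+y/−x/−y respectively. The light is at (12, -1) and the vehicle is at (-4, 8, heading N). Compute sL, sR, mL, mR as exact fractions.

15/106 15/74 -15/212 -1905/7844

left sensor world pos  = (-6, 9); dL² = 424
right sensor world pos = (-2, 9); dR² = 296
sL = 60/424 = 15/106
sR = 60/296 = 15/74
mL = -1/2·sL + 0·sR = -15/212
mR = -1·sL + -1/2·sR = -1905/7844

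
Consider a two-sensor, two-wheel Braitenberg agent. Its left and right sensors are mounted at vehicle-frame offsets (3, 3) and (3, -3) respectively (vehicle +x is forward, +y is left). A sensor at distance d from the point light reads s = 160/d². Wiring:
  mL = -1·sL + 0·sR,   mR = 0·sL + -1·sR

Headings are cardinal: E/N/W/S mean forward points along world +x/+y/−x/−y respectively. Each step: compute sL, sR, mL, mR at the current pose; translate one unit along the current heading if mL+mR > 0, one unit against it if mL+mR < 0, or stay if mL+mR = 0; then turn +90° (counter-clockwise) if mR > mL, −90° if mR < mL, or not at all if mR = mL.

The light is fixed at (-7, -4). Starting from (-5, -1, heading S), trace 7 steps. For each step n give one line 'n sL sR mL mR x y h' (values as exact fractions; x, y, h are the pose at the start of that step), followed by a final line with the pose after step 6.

n=0: pose=(-5,-1,S); sL=32/5, sR=160; mL=-32/5, mR=-160; mL+mR=-832/5 → advance -1; mR−mL=-768/5 → turn -1·90°
n=1: pose=(-5,0,W); sL=80, sR=16/5; mL=-80, mR=-16/5; mL+mR=-416/5 → advance -1; mR−mL=384/5 → turn +1·90°
n=2: pose=(-4,0,S); sL=160/37, sR=160; mL=-160/37, mR=-160; mL+mR=-6080/37 → advance -1; mR−mL=-5760/37 → turn -1·90°
n=3: pose=(-4,1,W); sL=40, sR=5/2; mL=-40, mR=-5/2; mL+mR=-85/2 → advance -1; mR−mL=75/2 → turn +1·90°
n=4: pose=(-3,1,S); sL=160/53, sR=32; mL=-160/53, mR=-32; mL+mR=-1856/53 → advance -1; mR−mL=-1536/53 → turn -1·90°
n=5: pose=(-3,2,W); sL=16, sR=80/41; mL=-16, mR=-80/41; mL+mR=-736/41 → advance -1; mR−mL=576/41 → turn +1·90°
n=6: pose=(-2,2,S); sL=160/73, sR=160/13; mL=-160/73, mR=-160/13; mL+mR=-13760/949 → advance -1; mR−mL=-9600/949 → turn -1·90°

0 32/5 160 -32/5 -160 -5 -1 S
1 80 16/5 -80 -16/5 -5 0 W
2 160/37 160 -160/37 -160 -4 0 S
3 40 5/2 -40 -5/2 -4 1 W
4 160/53 32 -160/53 -32 -3 1 S
5 16 80/41 -16 -80/41 -3 2 W
6 160/73 160/13 -160/73 -160/13 -2 2 S
final -2 3 W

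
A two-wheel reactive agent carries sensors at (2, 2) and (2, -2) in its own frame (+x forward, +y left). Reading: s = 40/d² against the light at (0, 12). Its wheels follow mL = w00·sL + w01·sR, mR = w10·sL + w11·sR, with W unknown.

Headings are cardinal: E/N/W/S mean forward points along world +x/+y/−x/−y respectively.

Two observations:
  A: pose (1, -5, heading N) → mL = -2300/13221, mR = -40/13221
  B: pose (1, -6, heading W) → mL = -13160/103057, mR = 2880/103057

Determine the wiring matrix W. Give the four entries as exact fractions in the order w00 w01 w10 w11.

-1/2 -1/2 -1/2 1/2

obs A: pose=(1,-5,N) → sL=20/113, sR=20/117, mL=-2300/13221, mR=-40/13221
obs B: pose=(1,-6,W) → sL=40/401, sR=40/257, mL=-13160/103057, mR=2880/103057
sensor matrix S = [[20/113, 20/117], [40/401, 40/257]]; det S = 14300800/1362516597
solve [mL_A; mL_B] = S·[w00; w01] and [mR_A; mR_B] = S·[w10; w11]:
  w00 = -1/2, w01 = -1/2, w10 = -1/2, w11 = 1/2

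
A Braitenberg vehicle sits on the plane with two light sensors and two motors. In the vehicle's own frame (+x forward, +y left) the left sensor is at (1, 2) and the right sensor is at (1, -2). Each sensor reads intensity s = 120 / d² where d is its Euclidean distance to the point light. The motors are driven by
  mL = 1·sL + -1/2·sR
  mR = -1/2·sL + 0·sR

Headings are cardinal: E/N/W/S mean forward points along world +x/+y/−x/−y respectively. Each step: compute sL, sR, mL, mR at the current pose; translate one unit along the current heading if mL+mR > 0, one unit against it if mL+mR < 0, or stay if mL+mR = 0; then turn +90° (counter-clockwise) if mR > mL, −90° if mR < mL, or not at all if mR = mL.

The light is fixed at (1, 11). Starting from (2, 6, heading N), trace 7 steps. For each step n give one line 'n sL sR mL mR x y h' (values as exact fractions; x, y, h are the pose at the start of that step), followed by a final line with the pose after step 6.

0 120/17 24/5 396/85 -60/17 2 6 N
1 15 3 27/2 -15/2 2 7 E
2 120/41 24/5 108/205 -60/41 3 7 S
3 60/13 60 -330/13 -30/13 3 8 W
4 120/41 120/17 -420/697 -60/41 4 8 S
5 6 30 -9 -3 4 9 W
6 8/3 120/13 -76/39 -4/3 5 9 S
final 5 10 E

n=0: pose=(2,6,N); sL=120/17, sR=24/5; mL=396/85, mR=-60/17; mL+mR=96/85 → advance +1; mR−mL=-696/85 → turn -1·90°
n=1: pose=(2,7,E); sL=15, sR=3; mL=27/2, mR=-15/2; mL+mR=6 → advance +1; mR−mL=-21 → turn -1·90°
n=2: pose=(3,7,S); sL=120/41, sR=24/5; mL=108/205, mR=-60/41; mL+mR=-192/205 → advance -1; mR−mL=-408/205 → turn -1·90°
n=3: pose=(3,8,W); sL=60/13, sR=60; mL=-330/13, mR=-30/13; mL+mR=-360/13 → advance -1; mR−mL=300/13 → turn +1·90°
n=4: pose=(4,8,S); sL=120/41, sR=120/17; mL=-420/697, mR=-60/41; mL+mR=-1440/697 → advance -1; mR−mL=-600/697 → turn -1·90°
n=5: pose=(4,9,W); sL=6, sR=30; mL=-9, mR=-3; mL+mR=-12 → advance -1; mR−mL=6 → turn +1·90°
n=6: pose=(5,9,S); sL=8/3, sR=120/13; mL=-76/39, mR=-4/3; mL+mR=-128/39 → advance -1; mR−mL=8/13 → turn +1·90°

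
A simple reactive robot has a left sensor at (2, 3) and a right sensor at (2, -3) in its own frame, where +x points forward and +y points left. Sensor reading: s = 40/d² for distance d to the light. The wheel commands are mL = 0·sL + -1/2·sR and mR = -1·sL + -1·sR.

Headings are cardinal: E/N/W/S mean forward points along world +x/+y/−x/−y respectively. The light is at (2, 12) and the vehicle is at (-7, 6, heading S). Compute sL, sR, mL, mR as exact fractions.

2/5 5/26 -5/52 -77/130

left sensor world pos  = (-4, 4); dL² = 100
right sensor world pos = (-10, 4); dR² = 208
sL = 40/100 = 2/5
sR = 40/208 = 5/26
mL = 0·sL + -1/2·sR = -5/52
mR = -1·sL + -1·sR = -77/130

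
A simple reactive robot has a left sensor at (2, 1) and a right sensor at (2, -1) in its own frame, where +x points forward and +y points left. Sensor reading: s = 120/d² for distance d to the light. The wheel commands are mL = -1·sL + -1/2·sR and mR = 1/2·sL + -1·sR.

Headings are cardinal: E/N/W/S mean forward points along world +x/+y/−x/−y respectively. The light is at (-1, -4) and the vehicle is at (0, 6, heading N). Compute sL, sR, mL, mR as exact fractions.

5/6 30/37 -275/222 -175/444

left sensor world pos  = (-1, 8); dL² = 144
right sensor world pos = (1, 8); dR² = 148
sL = 120/144 = 5/6
sR = 120/148 = 30/37
mL = -1·sL + -1/2·sR = -275/222
mR = 1/2·sL + -1·sR = -175/444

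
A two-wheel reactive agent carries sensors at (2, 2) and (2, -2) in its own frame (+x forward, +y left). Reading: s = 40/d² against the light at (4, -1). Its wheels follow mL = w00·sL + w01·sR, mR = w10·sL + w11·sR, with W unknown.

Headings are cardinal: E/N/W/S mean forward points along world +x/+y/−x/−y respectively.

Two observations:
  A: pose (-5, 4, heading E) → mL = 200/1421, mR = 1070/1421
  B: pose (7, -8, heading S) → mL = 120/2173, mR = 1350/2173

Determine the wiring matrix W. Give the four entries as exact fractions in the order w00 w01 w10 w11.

-1/2 1/2 1 1/2

obs A: pose=(-5,4,E) → sL=20/49, sR=20/29, mL=200/1421, mR=1070/1421
obs B: pose=(7,-8,S) → sL=20/53, sR=20/41, mL=120/2173, mR=1350/2173
sensor matrix S = [[20/49, 20/29], [20/53, 20/41]]; det S = -188800/3087833
solve [mL_A; mL_B] = S·[w00; w01] and [mR_A; mR_B] = S·[w10; w11]:
  w00 = -1/2, w01 = 1/2, w10 = 1, w11 = 1/2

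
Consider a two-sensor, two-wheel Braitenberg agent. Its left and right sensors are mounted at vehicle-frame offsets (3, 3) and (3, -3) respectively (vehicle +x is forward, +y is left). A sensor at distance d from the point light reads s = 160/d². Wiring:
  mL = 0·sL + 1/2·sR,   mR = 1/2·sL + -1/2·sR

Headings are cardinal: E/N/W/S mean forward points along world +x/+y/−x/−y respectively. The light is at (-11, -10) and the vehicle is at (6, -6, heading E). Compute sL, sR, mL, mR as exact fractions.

160/449 160/401 80/401 -3840/180049

left sensor world pos  = (9, -3); dL² = 449
right sensor world pos = (9, -9); dR² = 401
sL = 160/449 = 160/449
sR = 160/401 = 160/401
mL = 0·sL + 1/2·sR = 80/401
mR = 1/2·sL + -1/2·sR = -3840/180049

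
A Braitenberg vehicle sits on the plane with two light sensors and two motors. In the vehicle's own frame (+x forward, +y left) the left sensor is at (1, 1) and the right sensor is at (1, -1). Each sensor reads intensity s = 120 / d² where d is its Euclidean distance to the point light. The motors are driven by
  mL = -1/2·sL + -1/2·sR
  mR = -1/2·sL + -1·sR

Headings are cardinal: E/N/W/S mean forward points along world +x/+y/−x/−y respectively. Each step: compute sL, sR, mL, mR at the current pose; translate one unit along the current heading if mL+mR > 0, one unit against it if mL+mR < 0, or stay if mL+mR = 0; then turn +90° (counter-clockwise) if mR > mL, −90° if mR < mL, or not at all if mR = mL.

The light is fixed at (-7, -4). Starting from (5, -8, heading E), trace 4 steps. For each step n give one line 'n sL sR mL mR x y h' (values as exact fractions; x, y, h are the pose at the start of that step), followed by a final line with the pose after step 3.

0 60/89 60/97 -5580/8633 -8250/8633 5 -8 E
1 120/169 24/25 -3528/4225 -5556/4225 4 -8 S
2 30/29 15/13 -825/754 -630/377 4 -7 W
3 24/25 120/173 -3576/4325 -5076/4325 5 -7 N
final 5 -8 E

n=0: pose=(5,-8,E); sL=60/89, sR=60/97; mL=-5580/8633, mR=-8250/8633; mL+mR=-13830/8633 → advance -1; mR−mL=-30/97 → turn -1·90°
n=1: pose=(4,-8,S); sL=120/169, sR=24/25; mL=-3528/4225, mR=-5556/4225; mL+mR=-9084/4225 → advance -1; mR−mL=-12/25 → turn -1·90°
n=2: pose=(4,-7,W); sL=30/29, sR=15/13; mL=-825/754, mR=-630/377; mL+mR=-2085/754 → advance -1; mR−mL=-15/26 → turn -1·90°
n=3: pose=(5,-7,N); sL=24/25, sR=120/173; mL=-3576/4325, mR=-5076/4325; mL+mR=-8652/4325 → advance -1; mR−mL=-60/173 → turn -1·90°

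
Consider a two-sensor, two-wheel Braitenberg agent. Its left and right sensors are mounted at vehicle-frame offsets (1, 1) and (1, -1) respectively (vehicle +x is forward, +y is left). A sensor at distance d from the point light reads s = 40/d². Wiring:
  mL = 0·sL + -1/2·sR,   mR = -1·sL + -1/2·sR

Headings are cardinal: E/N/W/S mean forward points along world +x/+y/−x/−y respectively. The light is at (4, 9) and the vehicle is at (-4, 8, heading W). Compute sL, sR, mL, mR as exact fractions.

8/17 40/81 -20/81 -988/1377

left sensor world pos  = (-5, 7); dL² = 85
right sensor world pos = (-5, 9); dR² = 81
sL = 40/85 = 8/17
sR = 40/81 = 40/81
mL = 0·sL + -1/2·sR = -20/81
mR = -1·sL + -1/2·sR = -988/1377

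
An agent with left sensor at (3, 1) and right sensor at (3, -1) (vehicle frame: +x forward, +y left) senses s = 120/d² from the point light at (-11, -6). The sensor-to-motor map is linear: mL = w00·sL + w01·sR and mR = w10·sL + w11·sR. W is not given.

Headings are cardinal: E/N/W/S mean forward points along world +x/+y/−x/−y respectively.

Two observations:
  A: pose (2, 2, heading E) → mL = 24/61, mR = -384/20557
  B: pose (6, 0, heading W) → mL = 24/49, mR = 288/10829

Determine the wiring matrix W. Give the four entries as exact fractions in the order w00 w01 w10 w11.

obs A: pose=(2,2,E) → sL=120/337, sR=24/61, mL=24/61, mR=-384/20557
obs B: pose=(6,0,W) → sL=120/221, sR=24/49, mL=24/49, mR=288/10829
sensor matrix S = [[120/337, 24/61], [120/221, 24/49]]; det S = -8732160/222611753
solve [mL_A; mL_B] = S·[w00; w01] and [mR_A; mR_B] = S·[w10; w11]:
  w00 = 0, w01 = 1, w10 = 1/2, w11 = -1/2

0 1 1/2 -1/2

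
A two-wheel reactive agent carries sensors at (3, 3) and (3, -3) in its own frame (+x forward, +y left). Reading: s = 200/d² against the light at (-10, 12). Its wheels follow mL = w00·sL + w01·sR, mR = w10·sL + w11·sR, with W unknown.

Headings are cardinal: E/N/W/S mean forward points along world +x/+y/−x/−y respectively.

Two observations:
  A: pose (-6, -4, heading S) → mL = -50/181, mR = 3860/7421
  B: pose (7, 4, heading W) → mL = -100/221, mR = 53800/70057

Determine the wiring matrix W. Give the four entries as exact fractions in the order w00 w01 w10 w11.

0 -1/2 1/2 1/2

obs A: pose=(-6,-4,S) → sL=20/41, sR=100/181, mL=-50/181, mR=3860/7421
obs B: pose=(7,4,W) → sL=200/317, sR=200/221, mL=-100/221, mR=53800/70057
sensor matrix S = [[20/41, 100/181], [200/317, 200/221]]; det S = 48288000/519892997
solve [mL_A; mL_B] = S·[w00; w01] and [mR_A; mR_B] = S·[w10; w11]:
  w00 = 0, w01 = -1/2, w10 = 1/2, w11 = 1/2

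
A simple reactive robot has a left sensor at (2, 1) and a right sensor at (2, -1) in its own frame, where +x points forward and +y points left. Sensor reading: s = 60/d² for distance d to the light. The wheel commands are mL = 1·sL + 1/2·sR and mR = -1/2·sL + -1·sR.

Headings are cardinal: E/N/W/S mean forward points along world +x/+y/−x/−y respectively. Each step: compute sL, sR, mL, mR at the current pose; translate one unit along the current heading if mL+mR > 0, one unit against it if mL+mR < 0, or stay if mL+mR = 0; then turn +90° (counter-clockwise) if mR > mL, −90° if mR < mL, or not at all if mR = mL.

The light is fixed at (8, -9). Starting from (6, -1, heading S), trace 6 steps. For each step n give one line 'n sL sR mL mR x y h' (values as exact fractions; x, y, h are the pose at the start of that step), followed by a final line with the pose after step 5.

0 60/37 4/3 254/111 -238/111 6 -1 S
1 15/13 3/4 159/104 -69/52 6 -2 W
2 60/97 12/17 1602/1649 -1674/1649 5 -2 N
3 6/5 30/13 153/65 -189/65 5 -3 E
4 12/5 60/41 642/205 -546/205 4 -3 S
5 15/13 5/6 245/156 -55/39 4 -4 W
final 3 -4 N

n=0: pose=(6,-1,S); sL=60/37, sR=4/3; mL=254/111, mR=-238/111; mL+mR=16/111 → advance +1; mR−mL=-164/37 → turn -1·90°
n=1: pose=(6,-2,W); sL=15/13, sR=3/4; mL=159/104, mR=-69/52; mL+mR=21/104 → advance +1; mR−mL=-297/104 → turn -1·90°
n=2: pose=(5,-2,N); sL=60/97, sR=12/17; mL=1602/1649, mR=-1674/1649; mL+mR=-72/1649 → advance -1; mR−mL=-3276/1649 → turn -1·90°
n=3: pose=(5,-3,E); sL=6/5, sR=30/13; mL=153/65, mR=-189/65; mL+mR=-36/65 → advance -1; mR−mL=-342/65 → turn -1·90°
n=4: pose=(4,-3,S); sL=12/5, sR=60/41; mL=642/205, mR=-546/205; mL+mR=96/205 → advance +1; mR−mL=-1188/205 → turn -1·90°
n=5: pose=(4,-4,W); sL=15/13, sR=5/6; mL=245/156, mR=-55/39; mL+mR=25/156 → advance +1; mR−mL=-155/52 → turn -1·90°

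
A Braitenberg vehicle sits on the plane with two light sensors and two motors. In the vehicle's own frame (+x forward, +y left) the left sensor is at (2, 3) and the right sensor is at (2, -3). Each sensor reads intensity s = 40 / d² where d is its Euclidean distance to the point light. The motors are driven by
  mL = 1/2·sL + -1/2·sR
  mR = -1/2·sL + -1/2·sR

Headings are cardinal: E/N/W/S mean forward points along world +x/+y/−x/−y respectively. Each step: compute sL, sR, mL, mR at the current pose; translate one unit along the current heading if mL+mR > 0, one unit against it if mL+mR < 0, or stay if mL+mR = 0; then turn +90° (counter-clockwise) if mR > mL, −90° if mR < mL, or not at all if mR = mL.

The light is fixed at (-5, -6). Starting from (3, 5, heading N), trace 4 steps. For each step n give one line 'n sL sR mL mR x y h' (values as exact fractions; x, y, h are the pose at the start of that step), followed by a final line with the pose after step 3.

n=0: pose=(3,5,N); sL=20/97, sR=4/29; mL=96/2813, mR=-484/2813; mL+mR=-4/29 → advance -1; mR−mL=-20/97 → turn -1·90°
n=1: pose=(3,4,E); sL=40/269, sR=40/149; mL=-2400/40081, mR=-8360/40081; mL+mR=-40/149 → advance -1; mR−mL=-40/269 → turn -1·90°
n=2: pose=(2,4,S); sL=10/41, sR=1/2; mL=-21/164, mR=-61/164; mL+mR=-1/2 → advance -1; mR−mL=-10/41 → turn -1·90°
n=3: pose=(2,5,W); sL=40/89, sR=40/221; mL=2640/19669, mR=-6200/19669; mL+mR=-40/221 → advance -1; mR−mL=-40/89 → turn -1·90°

0 20/97 4/29 96/2813 -484/2813 3 5 N
1 40/269 40/149 -2400/40081 -8360/40081 3 4 E
2 10/41 1/2 -21/164 -61/164 2 4 S
3 40/89 40/221 2640/19669 -6200/19669 2 5 W
final 3 5 N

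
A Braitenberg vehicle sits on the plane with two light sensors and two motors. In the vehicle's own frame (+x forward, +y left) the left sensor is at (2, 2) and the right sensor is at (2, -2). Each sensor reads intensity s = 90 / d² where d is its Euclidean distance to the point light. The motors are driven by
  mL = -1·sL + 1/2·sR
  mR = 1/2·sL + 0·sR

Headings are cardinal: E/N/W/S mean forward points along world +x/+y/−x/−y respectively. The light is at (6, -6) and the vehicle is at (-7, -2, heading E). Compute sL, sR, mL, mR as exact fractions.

left sensor world pos  = (-5, 0); dL² = 157
right sensor world pos = (-5, -4); dR² = 125
sL = 90/157 = 90/157
sR = 90/125 = 18/25
mL = -1·sL + 1/2·sR = -837/3925
mR = 1/2·sL + 0·sR = 45/157

90/157 18/25 -837/3925 45/157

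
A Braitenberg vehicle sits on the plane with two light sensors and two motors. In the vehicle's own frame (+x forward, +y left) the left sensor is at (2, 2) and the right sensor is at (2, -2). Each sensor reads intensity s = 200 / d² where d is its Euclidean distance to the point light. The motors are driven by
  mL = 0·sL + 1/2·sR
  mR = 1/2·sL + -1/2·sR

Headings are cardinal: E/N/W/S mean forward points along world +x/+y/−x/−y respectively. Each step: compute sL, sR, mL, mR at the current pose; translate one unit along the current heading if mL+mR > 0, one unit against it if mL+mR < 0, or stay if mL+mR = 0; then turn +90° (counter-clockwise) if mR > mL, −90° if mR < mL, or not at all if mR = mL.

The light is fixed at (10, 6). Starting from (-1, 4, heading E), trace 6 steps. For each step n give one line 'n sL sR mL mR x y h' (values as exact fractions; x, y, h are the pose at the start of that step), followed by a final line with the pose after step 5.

0 200/81 200/97 100/97 1600/7857 -1 4 E
1 5/2 5/4 5/8 5/8 0 4 S
2 200/89 200/169 100/169 8000/15041 0 3 S
3 10/9 50/37 25/37 -40/333 0 2 W
4 200/173 40/17 20/17 -1760/2941 -1 2 N
5 100/41 100/53 50/53 600/2173 -1 3 E
final 0 3 S

n=0: pose=(-1,4,E); sL=200/81, sR=200/97; mL=100/97, mR=1600/7857; mL+mR=100/81 → advance +1; mR−mL=-6500/7857 → turn -1·90°
n=1: pose=(0,4,S); sL=5/2, sR=5/4; mL=5/8, mR=5/8; mL+mR=5/4 → advance +1; mR−mL=0 → turn +0·90°
n=2: pose=(0,3,S); sL=200/89, sR=200/169; mL=100/169, mR=8000/15041; mL+mR=100/89 → advance +1; mR−mL=-900/15041 → turn -1·90°
n=3: pose=(0,2,W); sL=10/9, sR=50/37; mL=25/37, mR=-40/333; mL+mR=5/9 → advance +1; mR−mL=-265/333 → turn -1·90°
n=4: pose=(-1,2,N); sL=200/173, sR=40/17; mL=20/17, mR=-1760/2941; mL+mR=100/173 → advance +1; mR−mL=-5220/2941 → turn -1·90°
n=5: pose=(-1,3,E); sL=100/41, sR=100/53; mL=50/53, mR=600/2173; mL+mR=50/41 → advance +1; mR−mL=-1450/2173 → turn -1·90°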